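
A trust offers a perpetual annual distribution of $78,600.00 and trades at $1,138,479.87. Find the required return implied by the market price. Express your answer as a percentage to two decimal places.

P = C/r ⇒ r = C/P = $78,600.00/$1,138,479.87 = 0.069039

6.90%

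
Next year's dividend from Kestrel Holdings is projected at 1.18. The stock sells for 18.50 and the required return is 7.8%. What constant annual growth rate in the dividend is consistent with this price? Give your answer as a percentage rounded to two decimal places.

1.42%

P = D₁/(r−g) ⇒ g = r − D₁/P = 0.078 − 1.18/18.50 = 0.014216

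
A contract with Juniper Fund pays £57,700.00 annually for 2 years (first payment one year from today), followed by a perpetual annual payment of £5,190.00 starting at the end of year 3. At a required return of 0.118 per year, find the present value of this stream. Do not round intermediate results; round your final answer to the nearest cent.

PV of 2-year annuity: £57,700.00 × [1 − (1+0.118)^−2] / 0.118 = 97772.82459
Perpetuity value at year 2: £5,190.00 / 0.118 = 43983.05085
PV of perpetuity: 43983.05085 / (1+0.118)^2 = 35188.58014
Total PV = 97772.82459 + 35188.58014 = 132961.40473

£132961.40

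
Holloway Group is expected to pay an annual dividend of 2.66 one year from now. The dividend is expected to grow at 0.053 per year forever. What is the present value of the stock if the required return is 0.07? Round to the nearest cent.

156.47

Growing perpetuity: P = D₁ / (r − g) = 2.6600 / (0.07 − 0.053) = 156.47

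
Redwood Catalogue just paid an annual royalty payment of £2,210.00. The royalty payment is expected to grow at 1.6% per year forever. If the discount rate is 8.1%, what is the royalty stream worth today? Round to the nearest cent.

£34544.00

D₁ = D₀ × (1 + g) = £2,210.00 × 1.016 = £2,245.3600
Growing perpetuity: P = D₁ / (r − g) = £2,245.3600 / (0.081 − 0.016) = £34,544.00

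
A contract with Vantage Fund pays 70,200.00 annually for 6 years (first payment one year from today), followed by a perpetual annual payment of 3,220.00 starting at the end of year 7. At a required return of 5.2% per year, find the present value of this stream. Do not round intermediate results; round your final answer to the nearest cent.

PV of 6-year annuity: 70,200.00 × [1 − (1+0.052)^−6] / 0.052 = 354045.88670
Perpetuity value at year 6: 3,220.00 / 0.052 = 61923.07692
PV of perpetuity: 61923.07692 / (1+0.052)^6 = 45683.36531
Total PV = 354045.88670 + 45683.36531 = 399729.25201

399729.25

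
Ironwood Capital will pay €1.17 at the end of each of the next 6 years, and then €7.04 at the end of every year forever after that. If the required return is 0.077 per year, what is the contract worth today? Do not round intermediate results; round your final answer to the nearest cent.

€64.04

PV of 6-year annuity: €1.17 × [1 − (1+0.077)^−6] / 0.077 = 5.45835
Perpetuity value at year 6: €7.04 / 0.077 = 91.42857
PV of perpetuity: 91.42857 / (1+0.077)^6 = 58.58517
Total PV = 5.45835 + 58.58517 = 64.04352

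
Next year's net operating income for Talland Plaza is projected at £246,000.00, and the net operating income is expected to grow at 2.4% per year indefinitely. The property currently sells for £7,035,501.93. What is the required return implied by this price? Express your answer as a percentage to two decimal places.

5.90%

P = D₁/(r − g) ⇒ r = D₁/P + g = £246,000.0000/£7,035,501.93 + 0.024 = 0.034966 + 0.024 = 0.058966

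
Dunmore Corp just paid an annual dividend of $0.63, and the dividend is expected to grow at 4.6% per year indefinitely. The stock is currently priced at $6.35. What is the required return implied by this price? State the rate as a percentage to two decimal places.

14.98%

D₁ = $0.63 × 1.046 = $0.6590
P = D₁/(r − g) ⇒ r = D₁/P + g = $0.6590/$6.35 + 0.046 = 0.103776 + 0.046 = 0.149776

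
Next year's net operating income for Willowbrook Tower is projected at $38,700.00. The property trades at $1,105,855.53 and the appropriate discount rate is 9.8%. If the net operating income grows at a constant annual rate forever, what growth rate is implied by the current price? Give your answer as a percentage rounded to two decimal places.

P = D₁/(r−g) ⇒ g = r − D₁/P = 0.098 − $38,700.00/$1,105,855.53 = 0.063004

6.30%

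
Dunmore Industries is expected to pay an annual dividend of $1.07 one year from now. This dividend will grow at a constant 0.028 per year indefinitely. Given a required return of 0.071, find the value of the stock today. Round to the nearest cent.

Growing perpetuity: P = D₁ / (r − g) = $1.0700 / (0.071 − 0.028) = $24.88

$24.88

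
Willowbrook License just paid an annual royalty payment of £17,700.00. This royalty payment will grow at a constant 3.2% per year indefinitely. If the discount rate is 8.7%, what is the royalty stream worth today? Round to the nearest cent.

D₁ = D₀ × (1 + g) = £17,700.00 × 1.032 = £18,266.4000
Growing perpetuity: P = D₁ / (r − g) = £18,266.4000 / (0.087 − 0.032) = £332,116.36

£332116.36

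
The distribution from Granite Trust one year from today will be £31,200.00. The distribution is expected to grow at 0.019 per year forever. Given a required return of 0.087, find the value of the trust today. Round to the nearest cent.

Growing perpetuity: P = D₁ / (r − g) = £31,200.0000 / (0.087 − 0.019) = £458,823.53

£458823.53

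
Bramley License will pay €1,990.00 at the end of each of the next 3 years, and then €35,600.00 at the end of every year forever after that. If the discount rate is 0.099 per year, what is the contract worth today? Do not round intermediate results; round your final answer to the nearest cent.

€275865.50

PV of 3-year annuity: €1,990.00 × [1 − (1+0.099)^−3] / 0.099 = 4957.56092
Perpetuity value at year 3: €35,600.00 / 0.099 = 359595.95960
PV of perpetuity: 359595.95960 / (1+0.099)^3 = 270907.93514
Total PV = 4957.56092 + 270907.93514 = 275865.49606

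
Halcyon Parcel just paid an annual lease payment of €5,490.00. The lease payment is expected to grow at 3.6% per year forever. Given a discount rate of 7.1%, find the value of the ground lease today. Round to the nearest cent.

D₁ = D₀ × (1 + g) = €5,490.00 × 1.036 = €5,687.6400
Growing perpetuity: P = D₁ / (r − g) = €5,687.6400 / (0.071 − 0.036) = €162,504.00

€162504.00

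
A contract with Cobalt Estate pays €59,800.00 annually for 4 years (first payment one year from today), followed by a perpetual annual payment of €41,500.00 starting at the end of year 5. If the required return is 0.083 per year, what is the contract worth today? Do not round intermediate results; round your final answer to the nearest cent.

€560209.37

PV of 4-year annuity: €59,800.00 × [1 − (1+0.083)^−4] / 0.083 = 196749.74076
Perpetuity value at year 4: €41,500.00 / 0.083 = 500000.00000
PV of perpetuity: 500000.00000 / (1+0.083)^4 = 363459.62807
Total PV = 196749.74076 + 363459.62807 = 560209.36883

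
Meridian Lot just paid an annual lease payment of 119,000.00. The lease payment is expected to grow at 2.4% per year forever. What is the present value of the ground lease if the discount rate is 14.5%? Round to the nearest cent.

D₁ = D₀ × (1 + g) = 119,000.00 × 1.024 = 121,856.0000
Growing perpetuity: P = D₁ / (r − g) = 121,856.0000 / (0.145 − 0.024) = 1,007,074.38

1007074.38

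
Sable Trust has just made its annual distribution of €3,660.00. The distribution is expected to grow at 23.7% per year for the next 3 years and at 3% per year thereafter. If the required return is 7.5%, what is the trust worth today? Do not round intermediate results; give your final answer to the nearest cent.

€142275.11

D_1 = 4527.42000
D_2 = 5600.41854
D_3 = 6927.71773
Terminal value at year 3: TV = D_3×(1+g_2)/(r−g_2) = 7135.54927/0.045 = 158567.76147
P_0 = D_1/(1+r)^1 + D_2/(1+r)^2 + D_3/(1+r)^3 + TV/(1+r)^3
    = 4211.55349 + 4846.22480 + 5576.53961 + 127640.79558 = 142275.11348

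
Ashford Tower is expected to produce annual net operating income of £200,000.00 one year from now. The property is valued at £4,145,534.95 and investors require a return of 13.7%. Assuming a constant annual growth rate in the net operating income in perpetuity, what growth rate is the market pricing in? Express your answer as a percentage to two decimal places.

P = D₁/(r−g) ⇒ g = r − D₁/P = 0.137 − £200,000.00/£4,145,534.95 = 0.088755

8.88%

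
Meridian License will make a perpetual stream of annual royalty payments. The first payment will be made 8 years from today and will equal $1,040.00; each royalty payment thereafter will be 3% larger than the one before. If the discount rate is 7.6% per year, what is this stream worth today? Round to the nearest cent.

$13539.09

Value at end of year 7: C₁ / (r − g) = $1,040.00 / (0.076 − 0.03) = $22,608.6957
Discount to today: PV = $22,608.6957 / (1 + 0.076)^7 = $22,608.6957 / 1.669882 = $13,539.09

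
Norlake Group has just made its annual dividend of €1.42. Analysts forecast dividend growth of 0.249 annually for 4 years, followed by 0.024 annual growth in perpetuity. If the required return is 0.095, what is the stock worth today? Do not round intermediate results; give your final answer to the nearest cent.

€42.65

D_1 = 1.77358
D_2 = 2.21520
D_3 = 2.76679
D_4 = 3.45572
Terminal value at year 4: TV = D_4×(1+g_2)/(r−g_2) = 3.53865/0.071 = 49.84019
P_0 = D_1/(1+r)^1 + D_2/(1+r)^2 + D_3/(1+r)^3 + D_4/(1+r)^4 + TV/(1+r)^4
    = 1.61971 + 1.84750 + 2.10733 + 2.40371 + 34.66756 = 42.64581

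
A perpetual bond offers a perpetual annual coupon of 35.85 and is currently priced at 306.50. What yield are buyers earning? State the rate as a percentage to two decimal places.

P = C/r ⇒ r = C/P = 35.85/306.50 = 0.116966

11.70%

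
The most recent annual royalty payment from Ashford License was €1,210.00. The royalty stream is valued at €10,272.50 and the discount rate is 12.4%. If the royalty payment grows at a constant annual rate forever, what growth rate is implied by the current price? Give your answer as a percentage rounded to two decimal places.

0.56%

P = D₀(1+g)/(r−g) ⇒ P(r−g) = D₀(1+g) ⇒ g(P+D₀) = P·r − D₀
g = (P·r − D₀)/(P + D₀) = (€10,272.50×0.124 − €1,210.00) / (€10,272.50 + €1,210.00) = 0.005555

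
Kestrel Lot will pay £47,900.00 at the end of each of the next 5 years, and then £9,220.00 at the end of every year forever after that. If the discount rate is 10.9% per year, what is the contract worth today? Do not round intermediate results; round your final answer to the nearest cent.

£227904.80

PV of 5-year annuity: £47,900.00 × [1 − (1+0.109)^−5] / 0.109 = 177479.70739
Perpetuity value at year 5: £9,220.00 / 0.109 = 84587.15596
PV of perpetuity: 84587.15596 / (1+0.109)^5 = 50425.09120
Total PV = 177479.70739 + 50425.09120 = 227904.79859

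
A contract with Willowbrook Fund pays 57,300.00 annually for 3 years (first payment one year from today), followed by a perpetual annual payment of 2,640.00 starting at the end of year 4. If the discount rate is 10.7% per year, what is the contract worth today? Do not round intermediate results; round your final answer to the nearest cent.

158946.39

PV of 3-year annuity: 57,300.00 × [1 − (1+0.107)^−3] / 0.107 = 140758.70772
Perpetuity value at year 3: 2,640.00 / 0.107 = 24672.89720
PV of perpetuity: 24672.89720 / (1+0.107)^3 = 18187.67925
Total PV = 140758.70772 + 18187.67925 = 158946.38697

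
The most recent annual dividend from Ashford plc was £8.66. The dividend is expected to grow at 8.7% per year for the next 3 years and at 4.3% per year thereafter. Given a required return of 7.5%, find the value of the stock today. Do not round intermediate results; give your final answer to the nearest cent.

D_1 = 9.41342
D_2 = 10.23239
D_3 = 11.12261
Terminal value at year 3: TV = D_3×(1+g_2)/(r−g_2) = 11.60088/0.032 = 362.52742
P_0 = D_1/(1+r)^1 + D_2/(1+r)^2 + D_3/(1+r)^3 + TV/(1+r)^3
    = 8.75667 + 8.85442 + 8.95326 + 291.82027 = 318.38462

£318.38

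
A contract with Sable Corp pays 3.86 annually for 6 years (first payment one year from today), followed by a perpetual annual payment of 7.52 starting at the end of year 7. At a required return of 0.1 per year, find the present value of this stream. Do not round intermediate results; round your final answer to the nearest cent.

PV of 6-year annuity: 3.86 × [1 − (1+0.1)^−6] / 0.1 = 16.81131
Perpetuity value at year 6: 7.52 / 0.1 = 75.20000
PV of perpetuity: 75.20000 / (1+0.1)^6 = 42.44844
Total PV = 16.81131 + 42.44844 = 59.25975

59.26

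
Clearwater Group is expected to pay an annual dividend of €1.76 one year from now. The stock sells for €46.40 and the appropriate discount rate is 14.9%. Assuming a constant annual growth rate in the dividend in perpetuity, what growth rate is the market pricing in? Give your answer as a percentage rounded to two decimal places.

P = D₁/(r−g) ⇒ g = r − D₁/P = 0.149 − €1.76/€46.40 = 0.111069

11.11%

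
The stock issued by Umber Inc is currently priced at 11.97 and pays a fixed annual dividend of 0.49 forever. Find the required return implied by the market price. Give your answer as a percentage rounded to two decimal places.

4.09%

P = C/r ⇒ r = C/P = 0.49/11.97 = 0.040936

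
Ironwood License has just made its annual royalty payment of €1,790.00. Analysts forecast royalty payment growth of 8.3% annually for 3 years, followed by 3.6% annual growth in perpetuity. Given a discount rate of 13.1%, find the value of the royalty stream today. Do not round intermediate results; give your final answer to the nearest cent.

€22066.00

D_1 = 1938.57000
D_2 = 2099.47131
D_3 = 2273.72743
Terminal value at year 3: TV = D_3×(1+g_2)/(r−g_2) = 2355.58162/0.095 = 24795.59596
P_0 = D_1/(1+r)^1 + D_2/(1+r)^2 + D_3/(1+r)^3 + TV/(1+r)^3
    = 1714.03183 + 1641.28777 + 1571.63100 + 17139.04962 = 22066.00023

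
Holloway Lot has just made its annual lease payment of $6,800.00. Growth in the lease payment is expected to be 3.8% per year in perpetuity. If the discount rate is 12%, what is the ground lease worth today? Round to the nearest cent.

D₁ = D₀ × (1 + g) = $6,800.00 × 1.038 = $7,058.4000
Growing perpetuity: P = D₁ / (r − g) = $7,058.4000 / (0.12 − 0.038) = $86,078.05

$86078.05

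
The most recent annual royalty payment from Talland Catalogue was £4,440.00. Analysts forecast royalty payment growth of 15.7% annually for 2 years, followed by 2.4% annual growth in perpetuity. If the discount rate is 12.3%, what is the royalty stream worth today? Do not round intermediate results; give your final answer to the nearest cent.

D_1 = 5137.08000
D_2 = 5943.60156
Terminal value at year 2: TV = D_2×(1+g_2)/(r−g_2) = 6086.24800/0.099 = 61477.25250
P_0 = D_1/(1+r)^1 + D_2/(1+r)^2 + TV/(1+r)^2
    = 4574.42565 + 4712.92117 + 48747.79067 = 58035.13748

£58035.14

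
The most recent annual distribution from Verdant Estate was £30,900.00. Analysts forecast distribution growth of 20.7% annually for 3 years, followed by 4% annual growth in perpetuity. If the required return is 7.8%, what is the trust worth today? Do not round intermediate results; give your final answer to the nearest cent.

D_1 = 37296.30000
D_2 = 45016.63410
D_3 = 54335.07736
Terminal value at year 3: TV = D_3×(1+g_2)/(r−g_2) = 56508.48045/0.038 = 1487065.27508
P_0 = D_1/(1+r)^1 + D_2/(1+r)^2 + D_3/(1+r)^3 + TV/(1+r)^3
    = 34597.68089 + 38737.84864 + 43373.45390 + 1187062.94898 = 1303771.93241

£1303771.93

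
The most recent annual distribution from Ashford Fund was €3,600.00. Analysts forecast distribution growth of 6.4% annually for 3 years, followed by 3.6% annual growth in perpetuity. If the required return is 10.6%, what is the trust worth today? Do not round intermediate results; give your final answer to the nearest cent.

D_1 = 3830.40000
D_2 = 4075.54560
D_3 = 4336.38052
Terminal value at year 3: TV = D_3×(1+g_2)/(r−g_2) = 4492.49022/0.07 = 64178.43167
P_0 = D_1/(1+r)^1 + D_2/(1+r)^2 + D_3/(1+r)^3 + TV/(1+r)^3
    = 3463.29114 + 3331.77375 + 3205.25070 + 47437.71036 = 57438.02596

€57438.03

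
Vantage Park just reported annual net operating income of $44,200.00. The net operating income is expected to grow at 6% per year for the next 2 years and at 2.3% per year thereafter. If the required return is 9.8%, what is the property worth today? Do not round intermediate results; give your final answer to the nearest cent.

$645744.02

D_1 = 46852.00000
D_2 = 49663.12000
Terminal value at year 2: TV = D_2×(1+g_2)/(r−g_2) = 50805.37176/0.075 = 677404.95680
P_0 = D_1/(1+r)^1 + D_2/(1+r)^2 + TV/(1+r)^2
    = 42670.30965 + 41193.55941 + 561880.15036 = 645744.01943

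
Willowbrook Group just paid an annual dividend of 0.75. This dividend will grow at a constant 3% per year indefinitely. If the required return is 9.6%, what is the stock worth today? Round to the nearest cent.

11.70

D₁ = D₀ × (1 + g) = 0.75 × 1.03 = 0.7725
Growing perpetuity: P = D₁ / (r − g) = 0.7725 / (0.096 − 0.03) = 11.70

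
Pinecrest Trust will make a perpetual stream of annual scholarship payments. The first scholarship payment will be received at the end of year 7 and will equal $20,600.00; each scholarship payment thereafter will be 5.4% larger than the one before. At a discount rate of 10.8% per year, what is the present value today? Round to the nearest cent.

Value at end of year 6: C₁ / (r − g) = $20,600.00 / (0.108 − 0.054) = $381,481.4815
Discount to today: PV = $381,481.4815 / (1 + 0.108)^6 = $381,481.4815 / 1.850285 = $206,174.48

$206174.48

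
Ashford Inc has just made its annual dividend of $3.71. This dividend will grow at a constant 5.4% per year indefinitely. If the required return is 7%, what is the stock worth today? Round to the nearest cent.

$244.40

D₁ = D₀ × (1 + g) = $3.71 × 1.054 = $3.9103
Growing perpetuity: P = D₁ / (r − g) = $3.9103 / (0.07 − 0.054) = $244.40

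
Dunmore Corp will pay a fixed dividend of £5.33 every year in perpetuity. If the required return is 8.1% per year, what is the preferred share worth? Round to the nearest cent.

£65.80

Level perpetuity: PV = C / r = £5.33 / 0.081 = £65.80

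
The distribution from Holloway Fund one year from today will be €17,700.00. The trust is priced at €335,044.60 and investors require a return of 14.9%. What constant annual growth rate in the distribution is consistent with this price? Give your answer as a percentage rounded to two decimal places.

P = D₁/(r−g) ⇒ g = r − D₁/P = 0.149 − €17,700.00/€335,044.60 = 0.096171

9.62%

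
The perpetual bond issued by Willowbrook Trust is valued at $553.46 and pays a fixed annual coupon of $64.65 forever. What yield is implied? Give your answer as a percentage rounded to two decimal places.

P = C/r ⇒ r = C/P = $64.65/$553.46 = 0.116811

11.68%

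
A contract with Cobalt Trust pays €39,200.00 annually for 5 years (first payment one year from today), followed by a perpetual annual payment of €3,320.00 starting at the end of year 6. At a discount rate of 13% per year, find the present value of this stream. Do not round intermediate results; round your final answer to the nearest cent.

€151736.72

PV of 5-year annuity: €39,200.00 × [1 − (1+0.13)^−5] / 0.13 = 137875.46545
Perpetuity value at year 5: €3,320.00 / 0.13 = 25538.46154
PV of perpetuity: 25538.46154 / (1+0.13)^5 = 13861.25375
Total PV = 137875.46545 + 13861.25375 = 151736.71920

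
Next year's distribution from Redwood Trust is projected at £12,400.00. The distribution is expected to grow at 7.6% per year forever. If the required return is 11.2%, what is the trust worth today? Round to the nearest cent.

£344444.44

Growing perpetuity: P = D₁ / (r − g) = £12,400.0000 / (0.112 − 0.076) = £344,444.44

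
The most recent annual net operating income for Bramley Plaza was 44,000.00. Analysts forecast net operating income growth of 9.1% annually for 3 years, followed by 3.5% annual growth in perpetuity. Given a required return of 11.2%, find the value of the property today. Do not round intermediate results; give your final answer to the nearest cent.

D_1 = 48004.00000
D_2 = 52372.36400
D_3 = 57138.24912
Terminal value at year 3: TV = D_3×(1+g_2)/(r−g_2) = 59138.08784/0.077 = 768027.11485
P_0 = D_1/(1+r)^1 + D_2/(1+r)^2 + D_3/(1+r)^3 + TV/(1+r)^3
    = 43169.06475 + 42353.82162 + 41553.97427 + 558550.17361 = 685627.03424

685627.03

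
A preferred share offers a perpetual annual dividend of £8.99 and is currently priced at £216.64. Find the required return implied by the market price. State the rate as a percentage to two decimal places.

4.15%

P = C/r ⇒ r = C/P = £8.99/£216.64 = 0.041497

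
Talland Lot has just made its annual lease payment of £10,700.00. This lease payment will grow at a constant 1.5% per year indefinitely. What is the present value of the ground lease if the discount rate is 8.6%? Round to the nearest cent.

D₁ = D₀ × (1 + g) = £10,700.00 × 1.015 = £10,860.5000
Growing perpetuity: P = D₁ / (r − g) = £10,860.5000 / (0.086 − 0.015) = £152,964.79

£152964.79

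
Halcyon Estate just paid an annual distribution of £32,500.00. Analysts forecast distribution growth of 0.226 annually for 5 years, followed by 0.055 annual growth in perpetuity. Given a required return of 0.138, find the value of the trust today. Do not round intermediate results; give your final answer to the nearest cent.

D_1 = 39845.00000
D_2 = 48849.97000
D_3 = 59890.06322
D_4 = 73425.21751
D_5 = 90019.31666
Terminal value at year 5: TV = D_5×(1+g_2)/(r−g_2) = 94970.37908/0.083 = 1144221.43471
P_0 = D_1/(1+r)^1 + D_2/(1+r)^2 + D_3/(1+r)^3 + D_4/(1+r)^4 + D_5/(1+r)^5 + TV/(1+r)^5
    = 35013.18102 + 37720.70293 + 40637.59384 + 43780.04398 + 47165.49553 + 599513.22633 = 803830.24362

£803830.24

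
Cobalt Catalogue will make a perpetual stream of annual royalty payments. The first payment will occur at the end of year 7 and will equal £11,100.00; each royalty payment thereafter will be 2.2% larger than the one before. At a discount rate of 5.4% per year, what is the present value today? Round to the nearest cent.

£253005.13

Value at end of year 6: C₁ / (r − g) = £11,100.00 / (0.054 − 0.022) = £346,875.0000
Discount to today: PV = £346,875.0000 / (1 + 0.054)^6 = £346,875.0000 / 1.371020 = £253,005.13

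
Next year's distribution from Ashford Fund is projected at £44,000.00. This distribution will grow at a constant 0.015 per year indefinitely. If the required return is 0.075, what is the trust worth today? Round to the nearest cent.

£733333.33

Growing perpetuity: P = D₁ / (r − g) = £44,000.0000 / (0.075 − 0.015) = £733,333.33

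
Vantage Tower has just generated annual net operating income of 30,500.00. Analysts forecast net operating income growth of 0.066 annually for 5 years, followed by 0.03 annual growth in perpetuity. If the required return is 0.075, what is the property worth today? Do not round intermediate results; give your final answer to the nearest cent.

D_1 = 32513.00000
D_2 = 34658.85800
D_3 = 36946.34263
D_4 = 39384.80124
D_5 = 41984.19812
Terminal value at year 5: TV = D_5×(1+g_2)/(r−g_2) = 43243.72407/0.045 = 960971.64594
P_0 = D_1/(1+r)^1 + D_2/(1+r)^2 + D_3/(1+r)^3 + D_4/(1+r)^4 + D_5/(1+r)^5 + TV/(1+r)^5
    = 30244.65116 + 29991.44013 + 29740.34900 + 29491.36003 + 29244.45563 + 669373.09542 = 818085.35138

818085.35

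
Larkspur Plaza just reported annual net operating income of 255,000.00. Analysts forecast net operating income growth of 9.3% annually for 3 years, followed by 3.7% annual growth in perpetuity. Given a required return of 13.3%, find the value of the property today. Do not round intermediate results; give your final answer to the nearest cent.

D_1 = 278715.00000
D_2 = 304635.49500
D_3 = 332966.59603
Terminal value at year 3: TV = D_3×(1+g_2)/(r−g_2) = 345286.36009/0.096 = 3596732.91759
P_0 = D_1/(1+r)^1 + D_2/(1+r)^2 + D_3/(1+r)^3 + TV/(1+r)^3
    = 245997.35216 + 237312.53832 + 228934.33749 + 2472967.79147 = 3185212.01945

3185212.02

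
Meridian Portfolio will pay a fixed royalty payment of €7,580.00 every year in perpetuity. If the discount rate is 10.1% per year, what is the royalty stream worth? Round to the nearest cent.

Level perpetuity: PV = C / r = €7,580.00 / 0.101 = €75,049.50

€75049.50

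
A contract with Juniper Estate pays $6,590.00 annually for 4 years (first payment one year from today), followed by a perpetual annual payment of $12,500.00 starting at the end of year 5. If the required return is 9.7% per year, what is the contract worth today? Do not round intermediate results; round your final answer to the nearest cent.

PV of 4-year annuity: $6,590.00 × [1 − (1+0.097)^−4] / 0.097 = 21025.79636
Perpetuity value at year 4: $12,500.00 / 0.097 = 128865.97938
PV of perpetuity: 128865.97938 / (1+0.097)^4 = 88983.96808
Total PV = 21025.79636 + 88983.96808 = 110009.76444

$110009.76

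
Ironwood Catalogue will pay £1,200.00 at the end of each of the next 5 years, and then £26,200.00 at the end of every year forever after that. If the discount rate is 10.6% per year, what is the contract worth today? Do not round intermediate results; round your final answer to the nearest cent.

PV of 5-year annuity: £1,200.00 × [1 − (1+0.106)^−5] / 0.106 = 4480.06730
Perpetuity value at year 5: £26,200.00 / 0.106 = 247169.81132
PV of perpetuity: 247169.81132 / (1+0.106)^5 = 149355.00861
Total PV = 4480.06730 + 149355.00861 = 153835.07591

£153835.08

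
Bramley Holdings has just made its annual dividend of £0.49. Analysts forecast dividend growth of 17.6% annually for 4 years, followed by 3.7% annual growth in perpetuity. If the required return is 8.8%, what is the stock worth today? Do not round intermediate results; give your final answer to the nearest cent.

£15.99

D_1 = 0.57624
D_2 = 0.67766
D_3 = 0.79693
D_4 = 0.93719
Terminal value at year 4: TV = D_4×(1+g_2)/(r−g_2) = 0.97186/0.051 = 19.05610
P_0 = D_1/(1+r)^1 + D_2/(1+r)^2 + D_3/(1+r)^3 + D_4/(1+r)^4 + TV/(1+r)^4
    = 0.52963 + 0.57247 + 0.61877 + 0.66882 + 13.59936 = 15.98905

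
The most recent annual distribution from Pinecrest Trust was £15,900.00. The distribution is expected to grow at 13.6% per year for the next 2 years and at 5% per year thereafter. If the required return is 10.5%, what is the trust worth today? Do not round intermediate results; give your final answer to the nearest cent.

D_1 = 18062.40000
D_2 = 20518.88640
Terminal value at year 2: TV = D_2×(1+g_2)/(r−g_2) = 21544.83072/0.055 = 391724.19491
P_0 = D_1/(1+r)^1 + D_2/(1+r)^2 + TV/(1+r)^2
    = 16346.06335 + 16804.64069 + 320815.86774 = 353966.57178

£353966.57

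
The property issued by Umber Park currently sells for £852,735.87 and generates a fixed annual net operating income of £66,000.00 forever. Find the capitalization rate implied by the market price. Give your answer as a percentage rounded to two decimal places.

P = C/r ⇒ r = C/P = £66,000.00/£852,735.87 = 0.077398

7.74%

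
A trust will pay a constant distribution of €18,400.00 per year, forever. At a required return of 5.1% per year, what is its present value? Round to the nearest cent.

€360784.31

Level perpetuity: PV = C / r = €18,400.00 / 0.051 = €360,784.31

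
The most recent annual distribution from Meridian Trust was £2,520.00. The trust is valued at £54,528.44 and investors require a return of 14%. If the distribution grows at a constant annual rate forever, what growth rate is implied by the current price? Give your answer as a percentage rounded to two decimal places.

P = D₀(1+g)/(r−g) ⇒ P(r−g) = D₀(1+g) ⇒ g(P+D₀) = P·r − D₀
g = (P·r − D₀)/(P + D₀) = (£54,528.44×0.14 − £2,520.00) / (£54,528.44 + £2,520.00) = 0.089643

8.96%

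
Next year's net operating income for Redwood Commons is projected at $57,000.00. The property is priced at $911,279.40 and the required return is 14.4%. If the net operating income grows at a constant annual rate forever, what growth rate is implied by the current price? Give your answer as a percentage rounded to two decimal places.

8.15%

P = D₁/(r−g) ⇒ g = r − D₁/P = 0.144 − $57,000.00/$911,279.40 = 0.081451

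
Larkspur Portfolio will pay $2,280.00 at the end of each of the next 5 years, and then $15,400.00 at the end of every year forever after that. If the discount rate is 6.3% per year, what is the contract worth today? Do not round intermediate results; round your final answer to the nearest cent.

$189626.37

PV of 5-year annuity: $2,280.00 × [1 − (1+0.063)^−5] / 0.063 = 9526.31200
Perpetuity value at year 5: $15,400.00 / 0.063 = 244444.44444
PV of perpetuity: 244444.44444 / (1+0.063)^5 = 180100.05638
Total PV = 9526.31200 + 180100.05638 = 189626.36838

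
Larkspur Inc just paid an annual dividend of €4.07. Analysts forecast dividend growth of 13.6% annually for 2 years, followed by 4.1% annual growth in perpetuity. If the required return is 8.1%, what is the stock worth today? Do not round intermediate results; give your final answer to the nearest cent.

€125.75

D_1 = 4.62352
D_2 = 5.25232
Terminal value at year 2: TV = D_2×(1+g_2)/(r−g_2) = 5.46766/0.04 = 136.69159
P_0 = D_1/(1+r)^1 + D_2/(1+r)^2 + TV/(1+r)^2
    = 4.27708 + 4.49469 + 116.97429 = 125.74606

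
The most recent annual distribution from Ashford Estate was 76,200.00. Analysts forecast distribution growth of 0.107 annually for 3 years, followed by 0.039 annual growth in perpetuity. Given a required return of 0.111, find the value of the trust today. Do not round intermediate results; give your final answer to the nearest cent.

D_1 = 84353.40000
D_2 = 93379.21380
D_3 = 103370.78968
Terminal value at year 3: TV = D_3×(1+g_2)/(r−g_2) = 107402.25047/0.072 = 1491697.92325
P_0 = D_1/(1+r)^1 + D_2/(1+r)^2 + D_3/(1+r)^3 + TV/(1+r)^3
    = 75925.65257 + 75652.29288 + 75379.91739 + 1087774.08564 = 1314731.94848

1314731.95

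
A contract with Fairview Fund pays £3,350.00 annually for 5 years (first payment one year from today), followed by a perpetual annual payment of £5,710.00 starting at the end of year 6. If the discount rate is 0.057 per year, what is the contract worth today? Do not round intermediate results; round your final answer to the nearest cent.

£90152.60

PV of 5-year annuity: £3,350.00 × [1 − (1+0.057)^−5] / 0.057 = 14227.33481
Perpetuity value at year 5: £5,710.00 / 0.057 = 100175.43860
PV of perpetuity: 100175.43860 / (1+0.057)^5 = 75925.26494
Total PV = 14227.33481 + 75925.26494 = 90152.59975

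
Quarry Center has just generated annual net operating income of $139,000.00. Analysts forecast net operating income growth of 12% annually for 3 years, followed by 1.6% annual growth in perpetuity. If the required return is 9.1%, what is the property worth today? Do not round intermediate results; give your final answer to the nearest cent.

D_1 = 155680.00000
D_2 = 174361.60000
D_3 = 195284.99200
Terminal value at year 3: TV = D_3×(1+g_2)/(r−g_2) = 198409.55187/0.075 = 2645460.69163
P_0 = D_1/(1+r)^1 + D_2/(1+r)^2 + D_3/(1+r)^3 + TV/(1+r)^3
    = 142694.77544 + 146487.76213 + 150381.57066 + 2037169.01053 = 2476733.11876

$2476733.12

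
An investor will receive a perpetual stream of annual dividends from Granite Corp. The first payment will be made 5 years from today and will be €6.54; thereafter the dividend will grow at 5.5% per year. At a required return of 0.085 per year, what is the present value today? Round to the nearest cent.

Value at end of year 4: C₁ / (r − g) = €6.54 / (0.085 − 0.055) = €218.0000
Discount to today: PV = €218.0000 / (1 + 0.085)^4 = €218.0000 / 1.385859 = €157.30

€157.30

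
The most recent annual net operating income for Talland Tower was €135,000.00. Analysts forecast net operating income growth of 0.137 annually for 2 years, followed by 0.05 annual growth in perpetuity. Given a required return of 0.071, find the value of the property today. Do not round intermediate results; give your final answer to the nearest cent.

D_1 = 153495.00000
D_2 = 174523.81500
Terminal value at year 2: TV = D_2×(1+g_2)/(r−g_2) = 183250.00575/0.021 = 8726190.75000
P_0 = D_1/(1+r)^1 + D_2/(1+r)^2 + TV/(1+r)^2
    = 143319.32773 + 152151.33112 + 7607566.55603 = 7903037.21489

€7903037.21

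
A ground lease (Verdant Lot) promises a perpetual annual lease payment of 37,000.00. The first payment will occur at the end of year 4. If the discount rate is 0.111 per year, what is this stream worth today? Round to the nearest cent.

Value at end of year 3: C / r = 37,000.00 / 0.111 = 333,333.3333
Discount to today: PV = 333,333.3333 / (1 + 0.111)^3 = 333,333.3333 / 1.371331 = 243,072.91

243072.91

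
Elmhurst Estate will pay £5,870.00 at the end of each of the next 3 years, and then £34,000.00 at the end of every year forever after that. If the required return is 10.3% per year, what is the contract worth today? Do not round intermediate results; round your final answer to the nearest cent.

PV of 3-year annuity: £5,870.00 × [1 − (1+0.103)^−3] / 0.103 = 14521.06593
Perpetuity value at year 3: £34,000.00 / 0.103 = 330097.08738
PV of perpetuity: 330097.08738 / (1+0.103)^3 = 245988.69868
Total PV = 14521.06593 + 245988.69868 = 260509.76461

£260509.76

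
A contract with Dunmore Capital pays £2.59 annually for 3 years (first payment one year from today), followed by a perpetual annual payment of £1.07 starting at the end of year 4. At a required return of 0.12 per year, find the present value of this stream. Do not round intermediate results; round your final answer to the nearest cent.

£12.57

PV of 3-year annuity: £2.59 × [1 − (1+0.12)^−3] / 0.12 = 6.22074
Perpetuity value at year 3: £1.07 / 0.12 = 8.91667
PV of perpetuity: 8.91667 / (1+0.12)^3 = 6.34671
Total PV = 6.22074 + 6.34671 = 12.56745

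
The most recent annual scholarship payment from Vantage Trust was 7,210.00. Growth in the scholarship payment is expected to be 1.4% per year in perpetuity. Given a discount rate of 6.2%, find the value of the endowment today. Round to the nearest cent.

D₁ = D₀ × (1 + g) = 7,210.00 × 1.014 = 7,310.9400
Growing perpetuity: P = D₁ / (r − g) = 7,310.9400 / (0.062 − 0.014) = 152,311.25

152311.25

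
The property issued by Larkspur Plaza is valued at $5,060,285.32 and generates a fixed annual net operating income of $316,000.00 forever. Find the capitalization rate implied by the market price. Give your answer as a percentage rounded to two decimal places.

6.24%

P = C/r ⇒ r = C/P = $316,000.00/$5,060,285.32 = 0.062447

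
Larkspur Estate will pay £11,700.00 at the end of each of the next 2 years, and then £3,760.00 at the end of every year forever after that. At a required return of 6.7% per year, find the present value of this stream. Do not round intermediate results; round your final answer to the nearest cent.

PV of 2-year annuity: £11,700.00 × [1 − (1+0.067)^−2] / 0.067 = 21242.10247
Perpetuity value at year 2: £3,760.00 / 0.067 = 56119.40299
PV of perpetuity: 56119.40299 / (1+0.067)^2 = 49292.88117
Total PV = 21242.10247 + 49292.88117 = 70534.98364

£70534.98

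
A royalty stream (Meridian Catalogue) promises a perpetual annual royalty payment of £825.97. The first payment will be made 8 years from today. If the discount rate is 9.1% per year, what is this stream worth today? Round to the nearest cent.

£4933.44

Value at end of year 7: C / r = £825.97 / 0.091 = £9,076.5934
Discount to today: PV = £9,076.5934 / (1 + 0.091)^7 = £9,076.5934 / 1.839811 = £4,933.44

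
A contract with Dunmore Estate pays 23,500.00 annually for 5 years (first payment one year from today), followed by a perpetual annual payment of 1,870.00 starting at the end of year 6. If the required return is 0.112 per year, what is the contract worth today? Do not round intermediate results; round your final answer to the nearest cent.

PV of 5-year annuity: 23,500.00 × [1 − (1+0.112)^−5] / 0.112 = 86418.37584
Perpetuity value at year 5: 1,870.00 / 0.112 = 16696.42857
PV of perpetuity: 16696.42857 / (1+0.112)^5 = 9819.73228
Total PV = 86418.37584 + 9819.73228 = 96238.10812

96238.11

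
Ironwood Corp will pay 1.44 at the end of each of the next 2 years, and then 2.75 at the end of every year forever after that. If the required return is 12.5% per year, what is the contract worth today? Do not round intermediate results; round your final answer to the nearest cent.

PV of 2-year annuity: 1.44 × [1 − (1+0.125)^−2] / 0.125 = 2.41778
Perpetuity value at year 2: 2.75 / 0.125 = 22.00000
PV of perpetuity: 22.00000 / (1+0.125)^2 = 17.38272
Total PV = 2.41778 + 17.38272 = 19.80049

19.80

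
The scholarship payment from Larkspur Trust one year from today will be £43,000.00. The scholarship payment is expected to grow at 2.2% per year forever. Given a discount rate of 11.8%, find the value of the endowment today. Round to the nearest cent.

£447916.67

Growing perpetuity: P = D₁ / (r − g) = £43,000.0000 / (0.118 − 0.022) = £447,916.67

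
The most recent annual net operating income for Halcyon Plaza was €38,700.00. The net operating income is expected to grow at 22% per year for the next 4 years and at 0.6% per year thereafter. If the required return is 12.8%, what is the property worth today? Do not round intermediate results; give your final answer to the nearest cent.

D_1 = 47214.00000
D_2 = 57601.08000
D_3 = 70273.31760
D_4 = 85733.44747
Terminal value at year 4: TV = D_4×(1+g_2)/(r−g_2) = 86247.84816/0.122 = 706949.57506
P_0 = D_1/(1+r)^1 + D_2/(1+r)^2 + D_3/(1+r)^3 + D_4/(1+r)^4 + TV/(1+r)^4
    = 41856.38298 + 45270.20145 + 48962.45192 + 52955.84339 + 436668.67582 = 625713.55556

€625713.56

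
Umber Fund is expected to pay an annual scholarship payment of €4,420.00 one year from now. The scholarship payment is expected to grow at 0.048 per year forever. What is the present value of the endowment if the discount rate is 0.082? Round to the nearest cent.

Growing perpetuity: P = D₁ / (r − g) = €4,420.0000 / (0.082 − 0.048) = €130,000.00

€130000.00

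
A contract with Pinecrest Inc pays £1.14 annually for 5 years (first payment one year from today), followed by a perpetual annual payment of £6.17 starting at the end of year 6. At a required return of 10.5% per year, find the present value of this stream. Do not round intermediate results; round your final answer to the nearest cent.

£39.94

PV of 5-year annuity: £1.14 × [1 − (1+0.105)^−5] / 0.105 = 4.26686
Perpetuity value at year 5: £6.17 / 0.105 = 58.76190
PV of perpetuity: 58.76190 / (1+0.105)^5 = 35.66847
Total PV = 4.26686 + 35.66847 = 39.93533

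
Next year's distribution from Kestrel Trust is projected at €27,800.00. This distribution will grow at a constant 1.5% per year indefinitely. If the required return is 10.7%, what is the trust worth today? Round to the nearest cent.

Growing perpetuity: P = D₁ / (r − g) = €27,800.0000 / (0.107 − 0.015) = €302,173.91

€302173.91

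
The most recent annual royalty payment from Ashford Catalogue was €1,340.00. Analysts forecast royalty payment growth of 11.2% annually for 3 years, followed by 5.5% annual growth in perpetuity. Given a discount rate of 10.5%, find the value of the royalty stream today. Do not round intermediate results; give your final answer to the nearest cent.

€32885.89

D_1 = 1490.08000
D_2 = 1656.96896
D_3 = 1842.54948
Terminal value at year 3: TV = D_3×(1+g_2)/(r−g_2) = 1943.88971/0.05 = 38877.79410
P_0 = D_1/(1+r)^1 + D_2/(1+r)^2 + D_3/(1+r)^3 + TV/(1+r)^3
    = 1348.48869 + 1357.03115 + 1365.62773 + 28814.74505 = 32885.89262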